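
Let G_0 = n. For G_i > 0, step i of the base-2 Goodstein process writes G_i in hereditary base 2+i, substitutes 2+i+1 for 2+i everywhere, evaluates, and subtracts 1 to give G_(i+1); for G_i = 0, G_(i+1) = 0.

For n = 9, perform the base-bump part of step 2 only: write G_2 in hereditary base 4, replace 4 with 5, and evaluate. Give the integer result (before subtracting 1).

9843

[0] 9 ≡ 2^(2 + 1) + 1 (base 2). Lift 3: 82. −1: 81.
[1] 81 ≡ 3^(3 + 1) (base 3). Lift 4: 1024. −1: 1023.
[2] 1023 ≡ 3·4^4 + 3·4^3 + 3·4^2 + 3·4 + 3 (base 4). Lift 5: 9843. −1: 9842.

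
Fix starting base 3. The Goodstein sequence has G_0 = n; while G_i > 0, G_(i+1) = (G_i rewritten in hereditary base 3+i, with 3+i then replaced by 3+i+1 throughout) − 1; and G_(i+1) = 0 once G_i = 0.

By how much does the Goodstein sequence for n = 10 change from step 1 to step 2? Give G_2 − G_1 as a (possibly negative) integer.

8

(0) 10|_3 = 3^2 + 1 ↦ 4^2 + 1|_4 = 17 ⇒ 16
(1) 16|_4 = 4^2 ↦ 5^2|_5 = 25 ⇒ 24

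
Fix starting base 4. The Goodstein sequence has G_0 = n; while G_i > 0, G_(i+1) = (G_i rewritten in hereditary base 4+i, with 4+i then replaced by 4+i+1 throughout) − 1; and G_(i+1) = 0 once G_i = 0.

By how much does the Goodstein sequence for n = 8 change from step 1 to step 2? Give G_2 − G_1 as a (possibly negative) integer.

0

8 —HB4→ 2·4 —bump→ 2·5 = 10 —(−1)→ 9
9 —HB5→ 5 + 4 —bump→ 6 + 4 = 10 —(−1)→ 9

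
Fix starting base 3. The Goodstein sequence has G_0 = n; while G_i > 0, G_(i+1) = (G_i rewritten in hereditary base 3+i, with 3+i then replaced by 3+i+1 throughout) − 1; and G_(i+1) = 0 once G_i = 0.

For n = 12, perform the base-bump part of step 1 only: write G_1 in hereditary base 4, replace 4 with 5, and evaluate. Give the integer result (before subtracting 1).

28

step 0: 12 = 3^2 + 3; sub 4 for 3: 4^2 + 4; = 20; G_1 = 20−1 = 19
step 1: 19 = 4^2 + 3; sub 5 for 4: 5^2 + 3; = 28; G_2 = 28−1 = 27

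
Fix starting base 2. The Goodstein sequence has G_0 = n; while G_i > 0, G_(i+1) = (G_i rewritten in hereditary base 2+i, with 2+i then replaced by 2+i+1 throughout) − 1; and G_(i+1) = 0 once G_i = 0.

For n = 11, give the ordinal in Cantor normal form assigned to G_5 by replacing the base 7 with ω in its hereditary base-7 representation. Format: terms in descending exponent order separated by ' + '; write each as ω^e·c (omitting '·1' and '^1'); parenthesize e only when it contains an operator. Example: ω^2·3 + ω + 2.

ω^(ω + 1)

G_0 = 11. HB_2(11) = 2^(2 + 1) + 2 + 1. Bump = 85. G_1 = 84.
G_1 = 84. HB_3(84) = 3^(3 + 1) + 3. Bump = 1028. G_2 = 1027.
G_2 = 1027. HB_4(1027) = 4^(4 + 1) + 3. Bump = 15628. G_3 = 15627.
G_3 = 15627. HB_5(15627) = 5^(5 + 1) + 2. Bump = 279938. G_4 = 279937.
G_4 = 279937. HB_6(279937) = 6^(6 + 1) + 1. Bump = 5764802. G_5 = 5764801.
G_5 = 5764801. HB_7(5764801) = 7^(7 + 1). Bump = 134217728. G_6 = 134217727.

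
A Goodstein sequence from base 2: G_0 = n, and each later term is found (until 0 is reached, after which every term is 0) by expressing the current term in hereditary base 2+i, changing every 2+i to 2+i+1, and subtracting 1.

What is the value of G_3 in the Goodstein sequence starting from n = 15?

15 —HB2→ 2^(2 + 1) + 2^2 + 2 + 1 —bump→ 3^(3 + 1) + 3^3 + 3 + 1 = 112 —(−1)→ 111
111 —HB3→ 3^(3 + 1) + 3^3 + 3 —bump→ 4^(4 + 1) + 4^4 + 4 = 1284 —(−1)→ 1283
1283 —HB4→ 4^(4 + 1) + 4^4 + 3 —bump→ 5^(5 + 1) + 5^5 + 3 = 18753 —(−1)→ 18752
18752 —HB5→ 5^(5 + 1) + 5^5 + 2 —bump→ 6^(6 + 1) + 6^6 + 2 = 326594 —(−1)→ 326593

18752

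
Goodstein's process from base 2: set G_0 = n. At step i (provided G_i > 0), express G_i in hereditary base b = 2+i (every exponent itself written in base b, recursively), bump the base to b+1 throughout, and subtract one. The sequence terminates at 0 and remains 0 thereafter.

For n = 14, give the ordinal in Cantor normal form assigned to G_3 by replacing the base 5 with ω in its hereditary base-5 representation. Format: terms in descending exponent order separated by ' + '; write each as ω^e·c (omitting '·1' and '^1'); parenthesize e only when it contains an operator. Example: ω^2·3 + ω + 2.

(0) 14|_2 = 2^(2 + 1) + 2^2 + 2 ↦ 3^(3 + 1) + 3^3 + 3|_3 = 111 ⇒ 110
(1) 110|_3 = 3^(3 + 1) + 3^3 + 2 ↦ 4^(4 + 1) + 4^4 + 2|_4 = 1282 ⇒ 1281
(2) 1281|_4 = 4^(4 + 1) + 4^4 + 1 ↦ 5^(5 + 1) + 5^5 + 1|_5 = 18751 ⇒ 18750
(3) 18750|_5 = 5^(5 + 1) + 5^5 ↦ 6^(6 + 1) + 6^6|_6 = 326592 ⇒ 326591

ω^(ω + 1) + ω^ω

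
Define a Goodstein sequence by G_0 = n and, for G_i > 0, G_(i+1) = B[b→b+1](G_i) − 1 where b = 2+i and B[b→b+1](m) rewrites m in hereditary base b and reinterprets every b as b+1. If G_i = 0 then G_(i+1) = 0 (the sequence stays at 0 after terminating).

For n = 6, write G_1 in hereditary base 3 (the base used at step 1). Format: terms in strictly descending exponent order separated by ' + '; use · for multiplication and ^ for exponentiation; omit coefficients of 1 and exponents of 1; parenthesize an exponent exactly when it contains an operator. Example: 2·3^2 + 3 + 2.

base 2: 6 = 2^2 + 2; at 3: 3^3 + 3 = 30; next = 29
base 3: 29 = 3^3 + 2; at 4: 4^4 + 2 = 258; next = 257

3^3 + 2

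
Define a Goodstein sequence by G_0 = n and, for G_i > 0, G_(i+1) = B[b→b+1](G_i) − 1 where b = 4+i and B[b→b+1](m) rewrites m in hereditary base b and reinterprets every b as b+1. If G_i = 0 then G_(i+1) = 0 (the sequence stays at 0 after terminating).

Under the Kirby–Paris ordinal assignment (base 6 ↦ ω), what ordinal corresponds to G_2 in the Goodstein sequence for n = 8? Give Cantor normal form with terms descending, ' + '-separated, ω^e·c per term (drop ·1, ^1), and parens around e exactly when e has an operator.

ω + 3

[0] 8 ≡ 2·4 (base 4). Lift 5: 10. −1: 9.
[1] 9 ≡ 5 + 4 (base 5). Lift 6: 10. −1: 9.
[2] 9 ≡ 6 + 3 (base 6). Lift 7: 10. −1: 9.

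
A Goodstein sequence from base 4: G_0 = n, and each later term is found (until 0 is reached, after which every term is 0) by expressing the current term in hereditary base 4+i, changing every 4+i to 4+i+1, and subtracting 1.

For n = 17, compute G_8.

59

17 —HB4→ 4^2 + 1 —bump→ 5^2 + 1 = 26 —(−1)→ 25
25 —HB5→ 5^2 —bump→ 6^2 = 36 —(−1)→ 35
35 —HB6→ 5·6 + 5 —bump→ 5·7 + 5 = 40 —(−1)→ 39
39 —HB7→ 5·7 + 4 —bump→ 5·8 + 4 = 44 —(−1)→ 43
43 —HB8→ 5·8 + 3 —bump→ 5·9 + 3 = 48 —(−1)→ 47
47 —HB9→ 5·9 + 2 —bump→ 5·10 + 2 = 52 —(−1)→ 51
51 —HB10→ 5·10 + 1 —bump→ 5·11 + 1 = 56 —(−1)→ 55
55 —HB11→ 5·11 —bump→ 5·12 = 60 —(−1)→ 59
59 —HB12→ 4·12 + 11 —bump→ 4·13 + 11 = 63 —(−1)→ 62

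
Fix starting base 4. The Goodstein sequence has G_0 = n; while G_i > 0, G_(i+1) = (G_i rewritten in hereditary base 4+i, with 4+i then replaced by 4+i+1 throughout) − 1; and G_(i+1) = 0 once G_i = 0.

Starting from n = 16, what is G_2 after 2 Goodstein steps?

27

base 4: 16 = 4^2; at 5: 5^2 = 25; next = 24
base 5: 24 = 4·5 + 4; at 6: 4·6 + 4 = 28; next = 27
base 6: 27 = 4·6 + 3; at 7: 4·7 + 3 = 31; next = 30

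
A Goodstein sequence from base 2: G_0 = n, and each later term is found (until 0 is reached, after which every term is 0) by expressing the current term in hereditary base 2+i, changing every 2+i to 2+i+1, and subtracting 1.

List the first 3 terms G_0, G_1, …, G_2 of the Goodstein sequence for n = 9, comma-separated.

9, 81, 1023

G_0=9  [base 2] 2^(2 + 1) + 1  →[2↦3]→  3^(3 + 1) + 1 = 82  −1 ⇒ G_1=81
G_1=81  [base 3] 3^(3 + 1)  →[3↦4]→  4^(4 + 1) = 1024  −1 ⇒ G_2=1023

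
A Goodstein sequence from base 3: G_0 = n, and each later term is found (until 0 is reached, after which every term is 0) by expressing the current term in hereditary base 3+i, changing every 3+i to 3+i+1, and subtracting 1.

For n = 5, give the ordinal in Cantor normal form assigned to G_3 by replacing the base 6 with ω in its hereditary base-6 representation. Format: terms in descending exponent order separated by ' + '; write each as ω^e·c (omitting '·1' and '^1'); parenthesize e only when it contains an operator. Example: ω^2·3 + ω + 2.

5 —HB3→ 3 + 2 —bump→ 4 + 2 = 6 —(−1)→ 5
5 —HB4→ 4 + 1 —bump→ 5 + 1 = 6 —(−1)→ 5
5 —HB5→ 5 —bump→ 6 = 6 —(−1)→ 5
5 —HB6→ 5 —bump→ 5 = 5 —(−1)→ 4

5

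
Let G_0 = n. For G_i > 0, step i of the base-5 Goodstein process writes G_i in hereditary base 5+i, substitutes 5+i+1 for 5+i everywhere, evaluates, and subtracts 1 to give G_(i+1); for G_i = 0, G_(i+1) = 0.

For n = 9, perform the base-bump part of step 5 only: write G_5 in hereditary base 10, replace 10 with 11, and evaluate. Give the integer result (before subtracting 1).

9

step 0: 9 = 5 + 4; sub 6 for 5: 6 + 4; = 10; G_1 = 10−1 = 9
step 1: 9 = 6 + 3; sub 7 for 6: 7 + 3; = 10; G_2 = 10−1 = 9
step 2: 9 = 7 + 2; sub 8 for 7: 8 + 2; = 10; G_3 = 10−1 = 9
step 3: 9 = 8 + 1; sub 9 for 8: 9 + 1; = 10; G_4 = 10−1 = 9
step 4: 9 = 9; sub 10 for 9: 10; = 10; G_5 = 10−1 = 9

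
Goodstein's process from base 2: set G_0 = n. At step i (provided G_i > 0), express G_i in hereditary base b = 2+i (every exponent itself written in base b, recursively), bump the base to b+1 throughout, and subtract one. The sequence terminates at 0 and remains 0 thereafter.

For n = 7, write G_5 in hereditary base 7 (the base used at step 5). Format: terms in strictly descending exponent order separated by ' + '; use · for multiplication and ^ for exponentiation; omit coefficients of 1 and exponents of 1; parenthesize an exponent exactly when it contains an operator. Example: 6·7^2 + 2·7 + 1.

7 —HB2→ 2^2 + 2 + 1 —bump→ 3^3 + 3 + 1 = 31 —(−1)→ 30
30 —HB3→ 3^3 + 3 —bump→ 4^4 + 4 = 260 —(−1)→ 259
259 —HB4→ 4^4 + 3 —bump→ 5^5 + 3 = 3128 —(−1)→ 3127
3127 —HB5→ 5^5 + 2 —bump→ 6^6 + 2 = 46658 —(−1)→ 46657
46657 —HB6→ 6^6 + 1 —bump→ 7^7 + 1 = 823544 —(−1)→ 823543
823543 —HB7→ 7^7 —bump→ 8^8 = 16777216 —(−1)→ 16777215

7^7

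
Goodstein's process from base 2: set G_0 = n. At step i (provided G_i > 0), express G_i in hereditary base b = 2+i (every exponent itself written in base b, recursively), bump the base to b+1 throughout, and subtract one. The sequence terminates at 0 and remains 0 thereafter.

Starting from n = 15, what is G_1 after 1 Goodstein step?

111

G_0=15  [base 2] 2^(2 + 1) + 2^2 + 2 + 1  →[2↦3]→  3^(3 + 1) + 3^3 + 3 + 1 = 112  −1 ⇒ G_1=111
G_1=111  [base 3] 3^(3 + 1) + 3^3 + 3  →[3↦4]→  4^(4 + 1) + 4^4 + 4 = 1284  −1 ⇒ G_2=1283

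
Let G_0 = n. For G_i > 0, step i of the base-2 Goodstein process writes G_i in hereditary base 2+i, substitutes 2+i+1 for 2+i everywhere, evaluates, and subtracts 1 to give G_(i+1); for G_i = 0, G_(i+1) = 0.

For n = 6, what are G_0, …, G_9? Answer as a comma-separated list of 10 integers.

G_0 = 6. HB_2(6) = 2^2 + 2. Bump = 30. G_1 = 29.
G_1 = 29. HB_3(29) = 3^3 + 2. Bump = 258. G_2 = 257.
G_2 = 257. HB_4(257) = 4^4 + 1. Bump = 3126. G_3 = 3125.
G_3 = 3125. HB_5(3125) = 5^5. Bump = 46656. G_4 = 46655.
G_4 = 46655. HB_6(46655) = 5·6^5 + 5·6^4 + 5·6^3 + 5·6^2 + 5·6 + 5. Bump = 98040. G_5 = 98039.
G_5 = 98039. HB_7(98039) = 5·7^5 + 5·7^4 + 5·7^3 + 5·7^2 + 5·7 + 4. Bump = 187244. G_6 = 187243.
G_6 = 187243. HB_8(187243) = 5·8^5 + 5·8^4 + 5·8^3 + 5·8^2 + 5·8 + 3. Bump = 332148. G_7 = 332147.
G_7 = 332147. HB_9(332147) = 5·9^5 + 5·9^4 + 5·9^3 + 5·9^2 + 5·9 + 2. Bump = 555552. G_8 = 555551.
G_8 = 555551. HB_10(555551) = 5·10^5 + 5·10^4 + 5·10^3 + 5·10^2 + 5·10 + 1. Bump = 885776. G_9 = 885775.

6, 29, 257, 3125, 46655, 98039, 187243, 332147, 555551, 885775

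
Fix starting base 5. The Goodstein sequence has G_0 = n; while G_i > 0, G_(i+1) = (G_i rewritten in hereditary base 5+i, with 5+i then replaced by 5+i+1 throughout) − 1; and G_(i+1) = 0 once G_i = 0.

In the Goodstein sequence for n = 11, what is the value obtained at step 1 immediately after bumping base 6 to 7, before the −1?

11 —HB5→ 2·5 + 1 —bump→ 2·6 + 1 = 13 —(−1)→ 12
12 —HB6→ 2·6 —bump→ 2·7 = 14 —(−1)→ 13

14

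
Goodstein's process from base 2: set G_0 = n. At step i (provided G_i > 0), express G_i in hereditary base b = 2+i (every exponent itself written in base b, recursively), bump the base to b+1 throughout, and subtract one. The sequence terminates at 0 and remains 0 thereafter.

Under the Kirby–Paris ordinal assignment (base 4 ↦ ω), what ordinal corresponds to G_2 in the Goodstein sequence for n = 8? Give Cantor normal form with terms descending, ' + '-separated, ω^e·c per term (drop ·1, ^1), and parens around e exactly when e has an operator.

ω^ω·2 + ω^2·2 + ω·2 + 1

G_0=8  [base 2] 2^(2 + 1)  →[2↦3]→  3^(3 + 1) = 81  −1 ⇒ G_1=80
G_1=80  [base 3] 2·3^3 + 2·3^2 + 2·3 + 2  →[3↦4]→  2·4^4 + 2·4^2 + 2·4 + 2 = 554  −1 ⇒ G_2=553
G_2=553  [base 4] 2·4^4 + 2·4^2 + 2·4 + 1  →[4↦5]→  2·5^5 + 2·5^2 + 2·5 + 1 = 6311  −1 ⇒ G_3=6310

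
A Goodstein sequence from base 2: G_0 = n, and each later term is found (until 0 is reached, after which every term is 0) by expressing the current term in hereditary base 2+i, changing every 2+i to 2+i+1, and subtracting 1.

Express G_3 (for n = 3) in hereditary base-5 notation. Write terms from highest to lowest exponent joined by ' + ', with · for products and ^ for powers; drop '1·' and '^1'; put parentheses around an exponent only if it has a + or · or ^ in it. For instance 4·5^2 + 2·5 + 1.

2

G_0 = 3. HB_2(3) = 2 + 1. Bump = 4. G_1 = 3.
G_1 = 3. HB_3(3) = 3. Bump = 4. G_2 = 3.
G_2 = 3. HB_4(3) = 3. Bump = 3. G_3 = 2.
G_3 = 2. HB_5(2) = 2. Bump = 2. G_4 = 1.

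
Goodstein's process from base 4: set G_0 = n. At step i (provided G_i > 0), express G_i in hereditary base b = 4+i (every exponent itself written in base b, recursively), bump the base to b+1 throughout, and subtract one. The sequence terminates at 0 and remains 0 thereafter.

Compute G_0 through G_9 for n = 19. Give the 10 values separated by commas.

(0) 19|_4 = 4^2 + 3 ↦ 5^2 + 3|_5 = 28 ⇒ 27
(1) 27|_5 = 5^2 + 2 ↦ 6^2 + 2|_6 = 38 ⇒ 37
(2) 37|_6 = 6^2 + 1 ↦ 7^2 + 1|_7 = 50 ⇒ 49
(3) 49|_7 = 7^2 ↦ 8^2|_8 = 64 ⇒ 63
(4) 63|_8 = 7·8 + 7 ↦ 7·9 + 7|_9 = 70 ⇒ 69
(5) 69|_9 = 7·9 + 6 ↦ 7·10 + 6|_10 = 76 ⇒ 75
(6) 75|_10 = 7·10 + 5 ↦ 7·11 + 5|_11 = 82 ⇒ 81
(7) 81|_11 = 7·11 + 4 ↦ 7·12 + 4|_12 = 88 ⇒ 87
(8) 87|_12 = 7·12 + 3 ↦ 7·13 + 3|_13 = 94 ⇒ 93

19, 27, 37, 49, 63, 69, 75, 81, 87, 93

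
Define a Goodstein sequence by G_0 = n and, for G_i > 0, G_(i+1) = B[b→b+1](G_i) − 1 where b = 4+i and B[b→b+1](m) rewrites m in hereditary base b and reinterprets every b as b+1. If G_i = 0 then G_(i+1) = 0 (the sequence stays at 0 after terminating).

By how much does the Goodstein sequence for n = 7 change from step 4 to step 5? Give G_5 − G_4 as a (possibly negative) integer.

-1

step 0: 7 = 4 + 3; sub 5 for 4: 5 + 3; = 8; G_1 = 8−1 = 7
step 1: 7 = 5 + 2; sub 6 for 5: 6 + 2; = 8; G_2 = 8−1 = 7
step 2: 7 = 6 + 1; sub 7 for 6: 7 + 1; = 8; G_3 = 8−1 = 7
step 3: 7 = 7; sub 8 for 7: 8; = 8; G_4 = 8−1 = 7
step 4: 7 = 7; sub 9 for 8: 7; = 7; G_5 = 7−1 = 6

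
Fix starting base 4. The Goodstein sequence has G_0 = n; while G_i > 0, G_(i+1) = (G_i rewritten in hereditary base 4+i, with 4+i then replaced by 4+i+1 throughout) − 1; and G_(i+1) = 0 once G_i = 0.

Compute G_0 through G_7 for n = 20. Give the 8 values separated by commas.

(0) 20|_4 = 4^2 + 4 ↦ 5^2 + 5|_5 = 30 ⇒ 29
(1) 29|_5 = 5^2 + 4 ↦ 6^2 + 4|_6 = 40 ⇒ 39
(2) 39|_6 = 6^2 + 3 ↦ 7^2 + 3|_7 = 52 ⇒ 51
(3) 51|_7 = 7^2 + 2 ↦ 8^2 + 2|_8 = 66 ⇒ 65
(4) 65|_8 = 8^2 + 1 ↦ 9^2 + 1|_9 = 82 ⇒ 81
(5) 81|_9 = 9^2 ↦ 10^2|_10 = 100 ⇒ 99
(6) 99|_10 = 9·10 + 9 ↦ 9·11 + 9|_11 = 108 ⇒ 107

20, 29, 39, 51, 65, 81, 99, 107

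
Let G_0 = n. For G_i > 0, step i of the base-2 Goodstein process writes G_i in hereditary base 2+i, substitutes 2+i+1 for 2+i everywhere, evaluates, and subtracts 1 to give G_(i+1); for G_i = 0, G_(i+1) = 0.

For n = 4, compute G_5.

109

[0] 4 ≡ 2^2 (base 2). Lift 3: 27. −1: 26.
[1] 26 ≡ 2·3^2 + 2·3 + 2 (base 3). Lift 4: 42. −1: 41.
[2] 41 ≡ 2·4^2 + 2·4 + 1 (base 4). Lift 5: 61. −1: 60.
[3] 60 ≡ 2·5^2 + 2·5 (base 5). Lift 6: 84. −1: 83.
[4] 83 ≡ 2·6^2 + 6 + 5 (base 6). Lift 7: 110. −1: 109.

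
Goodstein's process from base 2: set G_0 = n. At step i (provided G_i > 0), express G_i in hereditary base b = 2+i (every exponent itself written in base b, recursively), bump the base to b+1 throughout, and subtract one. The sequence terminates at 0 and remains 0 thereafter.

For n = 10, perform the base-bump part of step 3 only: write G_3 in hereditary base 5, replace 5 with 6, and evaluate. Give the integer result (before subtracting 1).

10 —HB2→ 2^(2 + 1) + 2 —bump→ 3^(3 + 1) + 3 = 84 —(−1)→ 83
83 —HB3→ 3^(3 + 1) + 2 —bump→ 4^(4 + 1) + 2 = 1026 —(−1)→ 1025
1025 —HB4→ 4^(4 + 1) + 1 —bump→ 5^(5 + 1) + 1 = 15626 —(−1)→ 15625

279936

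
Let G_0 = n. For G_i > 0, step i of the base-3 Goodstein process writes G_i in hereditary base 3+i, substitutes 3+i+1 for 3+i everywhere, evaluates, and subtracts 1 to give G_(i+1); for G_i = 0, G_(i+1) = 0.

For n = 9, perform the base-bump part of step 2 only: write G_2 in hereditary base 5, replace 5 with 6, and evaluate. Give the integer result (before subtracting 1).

i=0: 9 = 3^2 (b=3); 3→4: 4^2 = 16; 16−1 = 15
i=1: 15 = 3·4 + 3 (b=4); 4→5: 3·5 + 3 = 18; 18−1 = 17
i=2: 17 = 3·5 + 2 (b=5); 5→6: 3·6 + 2 = 20; 20−1 = 19

20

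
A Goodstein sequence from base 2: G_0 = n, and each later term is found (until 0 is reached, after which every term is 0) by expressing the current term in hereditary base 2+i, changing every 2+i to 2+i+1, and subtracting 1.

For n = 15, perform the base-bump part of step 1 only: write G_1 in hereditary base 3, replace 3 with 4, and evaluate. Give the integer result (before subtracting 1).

i=0: 15 = 2^(2 + 1) + 2^2 + 2 + 1 (b=2); 2→3: 3^(3 + 1) + 3^3 + 3 + 1 = 112; 112−1 = 111
i=1: 111 = 3^(3 + 1) + 3^3 + 3 (b=3); 3→4: 4^(4 + 1) + 4^4 + 4 = 1284; 1284−1 = 1283

1284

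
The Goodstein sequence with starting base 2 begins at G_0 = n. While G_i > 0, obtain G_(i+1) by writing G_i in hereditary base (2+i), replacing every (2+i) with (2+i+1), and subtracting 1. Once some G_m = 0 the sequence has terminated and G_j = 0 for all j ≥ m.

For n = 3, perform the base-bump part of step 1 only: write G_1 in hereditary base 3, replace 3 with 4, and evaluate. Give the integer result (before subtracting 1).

4

3 —HB2→ 2 + 1 —bump→ 3 + 1 = 4 —(−1)→ 3
3 —HB3→ 3 —bump→ 4 = 4 —(−1)→ 3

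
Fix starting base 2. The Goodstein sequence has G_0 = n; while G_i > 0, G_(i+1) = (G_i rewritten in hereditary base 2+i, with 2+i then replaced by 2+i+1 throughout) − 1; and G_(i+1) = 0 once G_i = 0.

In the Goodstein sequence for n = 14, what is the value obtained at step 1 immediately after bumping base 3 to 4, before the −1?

1282

(0) 14|_2 = 2^(2 + 1) + 2^2 + 2 ↦ 3^(3 + 1) + 3^3 + 3|_3 = 111 ⇒ 110
(1) 110|_3 = 3^(3 + 1) + 3^3 + 2 ↦ 4^(4 + 1) + 4^4 + 2|_4 = 1282 ⇒ 1281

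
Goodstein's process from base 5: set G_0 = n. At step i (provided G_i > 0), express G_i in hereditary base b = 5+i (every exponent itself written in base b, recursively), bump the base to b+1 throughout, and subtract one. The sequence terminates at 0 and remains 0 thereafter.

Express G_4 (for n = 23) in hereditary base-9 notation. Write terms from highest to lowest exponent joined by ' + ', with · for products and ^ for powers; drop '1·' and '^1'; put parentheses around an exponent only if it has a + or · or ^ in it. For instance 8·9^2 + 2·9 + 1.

3·9 + 8

G_0=23  [base 5] 4·5 + 3  →[5↦6]→  4·6 + 3 = 27  −1 ⇒ G_1=26
G_1=26  [base 6] 4·6 + 2  →[6↦7]→  4·7 + 2 = 30  −1 ⇒ G_2=29
G_2=29  [base 7] 4·7 + 1  →[7↦8]→  4·8 + 1 = 33  −1 ⇒ G_3=32
G_3=32  [base 8] 4·8  →[8↦9]→  4·9 = 36  −1 ⇒ G_4=35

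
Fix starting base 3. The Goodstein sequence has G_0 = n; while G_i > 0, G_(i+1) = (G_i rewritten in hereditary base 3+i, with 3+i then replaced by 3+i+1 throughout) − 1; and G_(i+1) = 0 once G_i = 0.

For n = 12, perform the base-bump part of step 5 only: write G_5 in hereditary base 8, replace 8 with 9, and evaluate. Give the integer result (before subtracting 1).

70

(0) 12|_3 = 3^2 + 3 ↦ 4^2 + 4|_4 = 20 ⇒ 19
(1) 19|_4 = 4^2 + 3 ↦ 5^2 + 3|_5 = 28 ⇒ 27
(2) 27|_5 = 5^2 + 2 ↦ 6^2 + 2|_6 = 38 ⇒ 37
(3) 37|_6 = 6^2 + 1 ↦ 7^2 + 1|_7 = 50 ⇒ 49
(4) 49|_7 = 7^2 ↦ 8^2|_8 = 64 ⇒ 63
(5) 63|_8 = 7·8 + 7 ↦ 7·9 + 7|_9 = 70 ⇒ 69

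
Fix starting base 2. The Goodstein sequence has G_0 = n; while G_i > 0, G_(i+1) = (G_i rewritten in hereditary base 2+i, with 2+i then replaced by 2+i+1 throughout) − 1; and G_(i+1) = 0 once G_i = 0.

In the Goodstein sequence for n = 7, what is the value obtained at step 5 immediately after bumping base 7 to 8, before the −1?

16777216

7 —HB2→ 2^2 + 2 + 1 —bump→ 3^3 + 3 + 1 = 31 —(−1)→ 30
30 —HB3→ 3^3 + 3 —bump→ 4^4 + 4 = 260 —(−1)→ 259
259 —HB4→ 4^4 + 3 —bump→ 5^5 + 3 = 3128 —(−1)→ 3127
3127 —HB5→ 5^5 + 2 —bump→ 6^6 + 2 = 46658 —(−1)→ 46657
46657 —HB6→ 6^6 + 1 —bump→ 7^7 + 1 = 823544 —(−1)→ 823543
823543 —HB7→ 7^7 —bump→ 8^8 = 16777216 —(−1)→ 16777215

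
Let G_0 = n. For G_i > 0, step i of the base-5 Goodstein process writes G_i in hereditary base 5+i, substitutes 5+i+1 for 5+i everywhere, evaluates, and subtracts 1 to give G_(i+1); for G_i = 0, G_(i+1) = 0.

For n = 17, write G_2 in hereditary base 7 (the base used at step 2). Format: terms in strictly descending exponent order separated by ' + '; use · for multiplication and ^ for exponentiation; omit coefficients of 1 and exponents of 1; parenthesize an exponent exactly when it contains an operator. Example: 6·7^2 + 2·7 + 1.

17 —HB5→ 3·5 + 2 —bump→ 3·6 + 2 = 20 —(−1)→ 19
19 —HB6→ 3·6 + 1 —bump→ 3·7 + 1 = 22 —(−1)→ 21
21 —HB7→ 3·7 —bump→ 3·8 = 24 —(−1)→ 23

3·7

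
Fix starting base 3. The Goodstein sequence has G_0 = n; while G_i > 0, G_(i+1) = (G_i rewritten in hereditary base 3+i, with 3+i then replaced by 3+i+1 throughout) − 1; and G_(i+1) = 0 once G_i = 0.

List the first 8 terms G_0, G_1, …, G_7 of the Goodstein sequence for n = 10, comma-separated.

10, 16, 24, 27, 30, 33, 36, 39

10 —HB3→ 3^2 + 1 —bump→ 4^2 + 1 = 17 —(−1)→ 16
16 —HB4→ 4^2 —bump→ 5^2 = 25 —(−1)→ 24
24 —HB5→ 4·5 + 4 —bump→ 4·6 + 4 = 28 —(−1)→ 27
27 —HB6→ 4·6 + 3 —bump→ 4·7 + 3 = 31 —(−1)→ 30
30 —HB7→ 4·7 + 2 —bump→ 4·8 + 2 = 34 —(−1)→ 33
33 —HB8→ 4·8 + 1 —bump→ 4·9 + 1 = 37 —(−1)→ 36
36 —HB9→ 4·9 —bump→ 4·10 = 40 —(−1)→ 39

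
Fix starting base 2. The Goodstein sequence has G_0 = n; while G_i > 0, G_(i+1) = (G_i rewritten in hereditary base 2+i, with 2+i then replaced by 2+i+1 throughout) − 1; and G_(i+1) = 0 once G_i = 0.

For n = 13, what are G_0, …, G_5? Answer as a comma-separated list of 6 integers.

base 2: 13 = 2^(2 + 1) + 2^2 + 1; at 3: 3^(3 + 1) + 3^3 + 1 = 109; next = 108
base 3: 108 = 3^(3 + 1) + 3^3; at 4: 4^(4 + 1) + 4^4 = 1280; next = 1279
base 4: 1279 = 4^(4 + 1) + 3·4^3 + 3·4^2 + 3·4 + 3; at 5: 5^(5 + 1) + 3·5^3 + 3·5^2 + 3·5 + 3 = 16093; next = 16092
base 5: 16092 = 5^(5 + 1) + 3·5^3 + 3·5^2 + 3·5 + 2; at 6: 6^(6 + 1) + 3·6^3 + 3·6^2 + 3·6 + 2 = 280712; next = 280711
base 6: 280711 = 6^(6 + 1) + 3·6^3 + 3·6^2 + 3·6 + 1; at 7: 7^(7 + 1) + 3·7^3 + 3·7^2 + 3·7 + 1 = 5765999; next = 5765998

13, 108, 1279, 16092, 280711, 5765998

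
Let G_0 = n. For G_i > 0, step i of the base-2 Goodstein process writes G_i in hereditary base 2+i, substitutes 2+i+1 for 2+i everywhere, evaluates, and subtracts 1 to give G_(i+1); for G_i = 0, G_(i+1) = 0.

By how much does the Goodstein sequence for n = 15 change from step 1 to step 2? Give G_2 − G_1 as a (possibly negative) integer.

base 2: 15 = 2^(2 + 1) + 2^2 + 2 + 1; at 3: 3^(3 + 1) + 3^3 + 3 + 1 = 112; next = 111
base 3: 111 = 3^(3 + 1) + 3^3 + 3; at 4: 4^(4 + 1) + 4^4 + 4 = 1284; next = 1283

1172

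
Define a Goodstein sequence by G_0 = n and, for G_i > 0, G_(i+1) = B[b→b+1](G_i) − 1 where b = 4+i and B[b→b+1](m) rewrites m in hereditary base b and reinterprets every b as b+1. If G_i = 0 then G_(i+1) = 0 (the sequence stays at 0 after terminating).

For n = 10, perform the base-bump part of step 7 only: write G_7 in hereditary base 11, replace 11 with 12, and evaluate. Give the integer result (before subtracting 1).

[0] 10 ≡ 2·4 + 2 (base 4). Lift 5: 12. −1: 11.
[1] 11 ≡ 2·5 + 1 (base 5). Lift 6: 13. −1: 12.
[2] 12 ≡ 2·6 (base 6). Lift 7: 14. −1: 13.
[3] 13 ≡ 7 + 6 (base 7). Lift 8: 14. −1: 13.
[4] 13 ≡ 8 + 5 (base 8). Lift 9: 14. −1: 13.
[5] 13 ≡ 9 + 4 (base 9). Lift 10: 14. −1: 13.
[6] 13 ≡ 10 + 3 (base 10). Lift 11: 14. −1: 13.
[7] 13 ≡ 11 + 2 (base 11). Lift 12: 14. −1: 13.

14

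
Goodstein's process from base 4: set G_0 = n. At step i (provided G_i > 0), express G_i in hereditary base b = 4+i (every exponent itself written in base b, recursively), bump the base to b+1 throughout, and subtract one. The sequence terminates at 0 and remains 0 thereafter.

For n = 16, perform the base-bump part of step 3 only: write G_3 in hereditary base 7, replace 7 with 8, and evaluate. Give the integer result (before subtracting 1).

34

16 —HB4→ 4^2 —bump→ 5^2 = 25 —(−1)→ 24
24 —HB5→ 4·5 + 4 —bump→ 4·6 + 4 = 28 —(−1)→ 27
27 —HB6→ 4·6 + 3 —bump→ 4·7 + 3 = 31 —(−1)→ 30
30 —HB7→ 4·7 + 2 —bump→ 4·8 + 2 = 34 —(−1)→ 33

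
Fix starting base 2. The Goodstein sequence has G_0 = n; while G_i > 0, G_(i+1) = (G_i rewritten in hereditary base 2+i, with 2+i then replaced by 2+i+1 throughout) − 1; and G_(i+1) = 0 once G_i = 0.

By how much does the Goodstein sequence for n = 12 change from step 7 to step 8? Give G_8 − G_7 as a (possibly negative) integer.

96513215637

i=0: 12 = 2^(2 + 1) + 2^2 (b=2); 2→3: 3^(3 + 1) + 3^3 = 108; 108−1 = 107
i=1: 107 = 3^(3 + 1) + 2·3^2 + 2·3 + 2 (b=3); 3→4: 4^(4 + 1) + 2·4^2 + 2·4 + 2 = 1066; 1066−1 = 1065
i=2: 1065 = 4^(4 + 1) + 2·4^2 + 2·4 + 1 (b=4); 4→5: 5^(5 + 1) + 2·5^2 + 2·5 + 1 = 15686; 15686−1 = 15685
i=3: 15685 = 5^(5 + 1) + 2·5^2 + 2·5 (b=5); 5→6: 6^(6 + 1) + 2·6^2 + 2·6 = 280020; 280020−1 = 280019
i=4: 280019 = 6^(6 + 1) + 2·6^2 + 6 + 5 (b=6); 6→7: 7^(7 + 1) + 2·7^2 + 7 + 5 = 5764911; 5764911−1 = 5764910
i=5: 5764910 = 7^(7 + 1) + 2·7^2 + 7 + 4 (b=7); 7→8: 8^(8 + 1) + 2·8^2 + 8 + 4 = 134217868; 134217868−1 = 134217867
i=6: 134217867 = 8^(8 + 1) + 2·8^2 + 8 + 3 (b=8); 8→9: 9^(9 + 1) + 2·9^2 + 9 + 3 = 3486784575; 3486784575−1 = 3486784574
i=7: 3486784574 = 9^(9 + 1) + 2·9^2 + 9 + 2 (b=9); 9→10: 10^(10 + 1) + 2·10^2 + 10 + 2 = 100000000212; 100000000212−1 = 100000000211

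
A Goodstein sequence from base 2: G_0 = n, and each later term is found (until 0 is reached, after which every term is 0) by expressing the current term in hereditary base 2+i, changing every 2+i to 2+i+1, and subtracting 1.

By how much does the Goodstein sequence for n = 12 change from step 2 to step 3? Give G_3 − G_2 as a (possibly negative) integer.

G_0 = 12. HB_2(12) = 2^(2 + 1) + 2^2. Bump = 108. G_1 = 107.
G_1 = 107. HB_3(107) = 3^(3 + 1) + 2·3^2 + 2·3 + 2. Bump = 1066. G_2 = 1065.
G_2 = 1065. HB_4(1065) = 4^(4 + 1) + 2·4^2 + 2·4 + 1. Bump = 15686. G_3 = 15685.

14620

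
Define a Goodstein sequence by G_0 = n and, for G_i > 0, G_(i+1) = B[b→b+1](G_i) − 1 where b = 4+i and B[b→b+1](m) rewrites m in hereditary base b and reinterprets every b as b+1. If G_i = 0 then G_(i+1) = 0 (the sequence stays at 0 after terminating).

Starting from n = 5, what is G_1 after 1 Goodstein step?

5

G_0=5  [base 4] 4 + 1  →[4↦5]→  5 + 1 = 6  −1 ⇒ G_1=5
G_1=5  [base 5] 5  →[5↦6]→  6 = 6  −1 ⇒ G_2=5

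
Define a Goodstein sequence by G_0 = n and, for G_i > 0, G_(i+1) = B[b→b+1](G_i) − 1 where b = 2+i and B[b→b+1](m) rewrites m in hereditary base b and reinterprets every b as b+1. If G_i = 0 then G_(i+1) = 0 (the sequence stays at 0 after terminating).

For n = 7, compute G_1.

30

G_0 = 7. HB_2(7) = 2^2 + 2 + 1. Bump = 31. G_1 = 30.
G_1 = 30. HB_3(30) = 3^3 + 3. Bump = 260. G_2 = 259.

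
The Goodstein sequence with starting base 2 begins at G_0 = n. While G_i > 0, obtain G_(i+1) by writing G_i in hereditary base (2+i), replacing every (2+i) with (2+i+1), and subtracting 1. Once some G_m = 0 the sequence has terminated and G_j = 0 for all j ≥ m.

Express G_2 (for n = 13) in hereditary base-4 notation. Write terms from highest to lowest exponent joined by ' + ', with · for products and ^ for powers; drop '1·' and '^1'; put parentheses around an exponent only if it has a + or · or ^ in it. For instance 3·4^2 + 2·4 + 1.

i=0: 13 = 2^(2 + 1) + 2^2 + 1 (b=2); 2→3: 3^(3 + 1) + 3^3 + 1 = 109; 109−1 = 108
i=1: 108 = 3^(3 + 1) + 3^3 (b=3); 3→4: 4^(4 + 1) + 4^4 = 1280; 1280−1 = 1279

4^(4 + 1) + 3·4^3 + 3·4^2 + 3·4 + 3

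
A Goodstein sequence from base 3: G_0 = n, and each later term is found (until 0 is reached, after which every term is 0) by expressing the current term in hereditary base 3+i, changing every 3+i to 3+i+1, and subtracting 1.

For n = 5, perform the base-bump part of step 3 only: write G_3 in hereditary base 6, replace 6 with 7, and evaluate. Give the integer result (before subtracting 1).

5

step 0: 5 = 3 + 2; sub 4 for 3: 4 + 2; = 6; G_1 = 6−1 = 5
step 1: 5 = 4 + 1; sub 5 for 4: 5 + 1; = 6; G_2 = 6−1 = 5
step 2: 5 = 5; sub 6 for 5: 6; = 6; G_3 = 6−1 = 5
step 3: 5 = 5; sub 7 for 6: 5; = 5; G_4 = 5−1 = 4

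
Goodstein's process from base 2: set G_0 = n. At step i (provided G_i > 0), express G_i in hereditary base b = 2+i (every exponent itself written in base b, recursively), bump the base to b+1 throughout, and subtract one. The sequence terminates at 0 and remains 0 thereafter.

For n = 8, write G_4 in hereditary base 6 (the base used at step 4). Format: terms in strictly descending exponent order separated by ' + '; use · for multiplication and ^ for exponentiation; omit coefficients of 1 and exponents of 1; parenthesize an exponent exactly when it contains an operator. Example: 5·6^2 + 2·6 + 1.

2·6^6 + 2·6^2 + 6 + 5

G_0=8  [base 2] 2^(2 + 1)  →[2↦3]→  3^(3 + 1) = 81  −1 ⇒ G_1=80
G_1=80  [base 3] 2·3^3 + 2·3^2 + 2·3 + 2  →[3↦4]→  2·4^4 + 2·4^2 + 2·4 + 2 = 554  −1 ⇒ G_2=553
G_2=553  [base 4] 2·4^4 + 2·4^2 + 2·4 + 1  →[4↦5]→  2·5^5 + 2·5^2 + 2·5 + 1 = 6311  −1 ⇒ G_3=6310
G_3=6310  [base 5] 2·5^5 + 2·5^2 + 2·5  →[5↦6]→  2·6^6 + 2·6^2 + 2·6 = 93396  −1 ⇒ G_4=93395
G_4=93395  [base 6] 2·6^6 + 2·6^2 + 6 + 5  →[6↦7]→  2·7^7 + 2·7^2 + 7 + 5 = 1647196  −1 ⇒ G_5=1647195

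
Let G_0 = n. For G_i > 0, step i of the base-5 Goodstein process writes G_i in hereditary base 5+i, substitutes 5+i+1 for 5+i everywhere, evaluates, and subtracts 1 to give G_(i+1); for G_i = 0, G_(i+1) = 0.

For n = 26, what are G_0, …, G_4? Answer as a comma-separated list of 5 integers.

26, 36, 48, 53, 58

26 —HB5→ 5^2 + 1 —bump→ 6^2 + 1 = 37 —(−1)→ 36
36 —HB6→ 6^2 —bump→ 7^2 = 49 —(−1)→ 48
48 —HB7→ 6·7 + 6 —bump→ 6·8 + 6 = 54 —(−1)→ 53
53 —HB8→ 6·8 + 5 —bump→ 6·9 + 5 = 59 —(−1)→ 58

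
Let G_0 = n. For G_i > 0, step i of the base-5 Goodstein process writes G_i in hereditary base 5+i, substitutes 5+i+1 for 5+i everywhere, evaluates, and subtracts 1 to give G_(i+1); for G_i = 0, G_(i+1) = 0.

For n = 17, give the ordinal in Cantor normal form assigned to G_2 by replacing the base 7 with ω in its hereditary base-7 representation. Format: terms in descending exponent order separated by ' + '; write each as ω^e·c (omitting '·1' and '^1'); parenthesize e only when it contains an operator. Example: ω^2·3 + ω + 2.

ω·3

i=0: 17 = 3·5 + 2 (b=5); 5→6: 3·6 + 2 = 20; 20−1 = 19
i=1: 19 = 3·6 + 1 (b=6); 6→7: 3·7 + 1 = 22; 22−1 = 21
i=2: 21 = 3·7 (b=7); 7→8: 3·8 = 24; 24−1 = 23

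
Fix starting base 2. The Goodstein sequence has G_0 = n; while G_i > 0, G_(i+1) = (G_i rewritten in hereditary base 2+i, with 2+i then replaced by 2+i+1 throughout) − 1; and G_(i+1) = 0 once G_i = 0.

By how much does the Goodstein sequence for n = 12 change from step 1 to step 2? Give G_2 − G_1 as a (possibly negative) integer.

958

step 0: 12 = 2^(2 + 1) + 2^2; sub 3 for 2: 3^(3 + 1) + 3^3; = 108; G_1 = 108−1 = 107
step 1: 107 = 3^(3 + 1) + 2·3^2 + 2·3 + 2; sub 4 for 3: 4^(4 + 1) + 2·4^2 + 2·4 + 2; = 1066; G_2 = 1066−1 = 1065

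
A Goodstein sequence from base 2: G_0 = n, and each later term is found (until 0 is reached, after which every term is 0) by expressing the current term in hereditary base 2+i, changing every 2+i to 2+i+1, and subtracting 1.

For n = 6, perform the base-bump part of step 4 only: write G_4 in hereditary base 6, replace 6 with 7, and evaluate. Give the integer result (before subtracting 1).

i=0: 6 = 2^2 + 2 (b=2); 2→3: 3^3 + 3 = 30; 30−1 = 29
i=1: 29 = 3^3 + 2 (b=3); 3→4: 4^4 + 2 = 258; 258−1 = 257
i=2: 257 = 4^4 + 1 (b=4); 4→5: 5^5 + 1 = 3126; 3126−1 = 3125
i=3: 3125 = 5^5 (b=5); 5→6: 6^6 = 46656; 46656−1 = 46655
i=4: 46655 = 5·6^5 + 5·6^4 + 5·6^3 + 5·6^2 + 5·6 + 5 (b=6); 6→7: 5·7^5 + 5·7^4 + 5·7^3 + 5·7^2 + 5·7 + 5 = 98040; 98040−1 = 98039

98040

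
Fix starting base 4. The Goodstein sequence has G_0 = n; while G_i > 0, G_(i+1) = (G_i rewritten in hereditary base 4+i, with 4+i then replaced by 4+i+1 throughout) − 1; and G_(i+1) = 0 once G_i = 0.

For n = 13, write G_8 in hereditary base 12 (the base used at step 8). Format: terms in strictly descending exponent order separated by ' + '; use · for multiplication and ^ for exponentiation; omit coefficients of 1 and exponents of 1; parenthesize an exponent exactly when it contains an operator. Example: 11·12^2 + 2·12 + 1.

[0] 13 ≡ 3·4 + 1 (base 4). Lift 5: 16. −1: 15.
[1] 15 ≡ 3·5 (base 5). Lift 6: 18. −1: 17.
[2] 17 ≡ 2·6 + 5 (base 6). Lift 7: 19. −1: 18.
[3] 18 ≡ 2·7 + 4 (base 7). Lift 8: 20. −1: 19.
[4] 19 ≡ 2·8 + 3 (base 8). Lift 9: 21. −1: 20.
[5] 20 ≡ 2·9 + 2 (base 9). Lift 10: 22. −1: 21.
[6] 21 ≡ 2·10 + 1 (base 10). Lift 11: 23. −1: 22.
[7] 22 ≡ 2·11 (base 11). Lift 12: 24. −1: 23.

12 + 11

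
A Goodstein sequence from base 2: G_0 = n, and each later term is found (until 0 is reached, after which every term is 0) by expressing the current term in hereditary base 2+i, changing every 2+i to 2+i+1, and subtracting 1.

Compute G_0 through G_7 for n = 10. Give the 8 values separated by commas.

10, 83, 1025, 15625, 279935, 4215754, 84073323, 1937434592

[0] 10 ≡ 2^(2 + 1) + 2 (base 2). Lift 3: 84. −1: 83.
[1] 83 ≡ 3^(3 + 1) + 2 (base 3). Lift 4: 1026. −1: 1025.
[2] 1025 ≡ 4^(4 + 1) + 1 (base 4). Lift 5: 15626. −1: 15625.
[3] 15625 ≡ 5^(5 + 1) (base 5). Lift 6: 279936. −1: 279935.
[4] 279935 ≡ 5·6^6 + 5·6^5 + 5·6^4 + 5·6^3 + 5·6^2 + 5·6 + 5 (base 6). Lift 7: 4215755. −1: 4215754.
[5] 4215754 ≡ 5·7^7 + 5·7^5 + 5·7^4 + 5·7^3 + 5·7^2 + 5·7 + 4 (base 7). Lift 8: 84073324. −1: 84073323.
[6] 84073323 ≡ 5·8^8 + 5·8^5 + 5·8^4 + 5·8^3 + 5·8^2 + 5·8 + 3 (base 8). Lift 9: 1937434593. −1: 1937434592.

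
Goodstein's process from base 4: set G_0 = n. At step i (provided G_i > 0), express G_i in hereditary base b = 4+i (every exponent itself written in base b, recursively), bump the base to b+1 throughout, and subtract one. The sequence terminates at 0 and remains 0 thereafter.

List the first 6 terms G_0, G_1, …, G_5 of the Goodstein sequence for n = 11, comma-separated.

i=0: 11 = 2·4 + 3 (b=4); 4→5: 2·5 + 3 = 13; 13−1 = 12
i=1: 12 = 2·5 + 2 (b=5); 5→6: 2·6 + 2 = 14; 14−1 = 13
i=2: 13 = 2·6 + 1 (b=6); 6→7: 2·7 + 1 = 15; 15−1 = 14
i=3: 14 = 2·7 (b=7); 7→8: 2·8 = 16; 16−1 = 15
i=4: 15 = 8 + 7 (b=8); 8→9: 9 + 7 = 16; 16−1 = 15

11, 12, 13, 14, 15, 15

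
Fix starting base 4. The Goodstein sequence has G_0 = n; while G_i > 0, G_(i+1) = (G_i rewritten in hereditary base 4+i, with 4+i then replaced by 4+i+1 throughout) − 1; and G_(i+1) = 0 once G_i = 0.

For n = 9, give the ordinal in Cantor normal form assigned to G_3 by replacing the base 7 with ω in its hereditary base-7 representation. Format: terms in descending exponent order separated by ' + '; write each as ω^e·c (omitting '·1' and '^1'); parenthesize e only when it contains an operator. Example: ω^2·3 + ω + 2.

ω + 4

base 4: 9 = 2·4 + 1; at 5: 2·5 + 1 = 11; next = 10
base 5: 10 = 2·5; at 6: 2·6 = 12; next = 11
base 6: 11 = 6 + 5; at 7: 7 + 5 = 12; next = 11
base 7: 11 = 7 + 4; at 8: 8 + 4 = 12; next = 11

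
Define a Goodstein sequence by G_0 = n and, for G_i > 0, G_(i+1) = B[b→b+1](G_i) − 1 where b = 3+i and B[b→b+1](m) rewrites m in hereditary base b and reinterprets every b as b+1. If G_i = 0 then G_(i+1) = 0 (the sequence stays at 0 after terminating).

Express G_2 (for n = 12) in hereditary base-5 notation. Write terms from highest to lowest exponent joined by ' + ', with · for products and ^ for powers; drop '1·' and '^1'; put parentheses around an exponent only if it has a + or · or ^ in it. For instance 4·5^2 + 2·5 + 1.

(0) 12|_3 = 3^2 + 3 ↦ 4^2 + 4|_4 = 20 ⇒ 19
(1) 19|_4 = 4^2 + 3 ↦ 5^2 + 3|_5 = 28 ⇒ 27

5^2 + 2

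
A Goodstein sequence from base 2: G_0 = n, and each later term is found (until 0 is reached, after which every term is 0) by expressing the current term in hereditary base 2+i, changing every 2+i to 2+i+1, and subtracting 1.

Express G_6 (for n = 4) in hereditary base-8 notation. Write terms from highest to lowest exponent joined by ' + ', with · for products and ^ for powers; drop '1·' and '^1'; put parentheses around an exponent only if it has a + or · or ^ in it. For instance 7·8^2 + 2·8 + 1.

4 —HB2→ 2^2 —bump→ 3^3 = 27 —(−1)→ 26
26 —HB3→ 2·3^2 + 2·3 + 2 —bump→ 2·4^2 + 2·4 + 2 = 42 —(−1)→ 41
41 —HB4→ 2·4^2 + 2·4 + 1 —bump→ 2·5^2 + 2·5 + 1 = 61 —(−1)→ 60
60 —HB5→ 2·5^2 + 2·5 —bump→ 2·6^2 + 2·6 = 84 —(−1)→ 83
83 —HB6→ 2·6^2 + 6 + 5 —bump→ 2·7^2 + 7 + 5 = 110 —(−1)→ 109
109 —HB7→ 2·7^2 + 7 + 4 —bump→ 2·8^2 + 8 + 4 = 140 —(−1)→ 139
139 —HB8→ 2·8^2 + 8 + 3 —bump→ 2·9^2 + 9 + 3 = 174 —(−1)→ 173

2·8^2 + 8 + 3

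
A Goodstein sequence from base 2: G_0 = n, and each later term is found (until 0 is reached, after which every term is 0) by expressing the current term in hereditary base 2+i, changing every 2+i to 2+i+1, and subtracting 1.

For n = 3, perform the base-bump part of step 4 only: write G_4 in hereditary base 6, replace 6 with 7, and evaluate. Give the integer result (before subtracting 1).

[0] 3 ≡ 2 + 1 (base 2). Lift 3: 4. −1: 3.
[1] 3 ≡ 3 (base 3). Lift 4: 4. −1: 3.
[2] 3 ≡ 3 (base 4). Lift 5: 3. −1: 2.
[3] 2 ≡ 2 (base 5). Lift 6: 2. −1: 1.
[4] 1 ≡ 1 (base 6). Lift 7: 1. −1: 0.

1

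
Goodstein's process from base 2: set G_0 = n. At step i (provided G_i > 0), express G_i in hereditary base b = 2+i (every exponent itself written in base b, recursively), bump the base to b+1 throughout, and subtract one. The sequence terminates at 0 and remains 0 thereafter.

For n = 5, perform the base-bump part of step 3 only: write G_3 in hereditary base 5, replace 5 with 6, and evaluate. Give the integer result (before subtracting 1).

776

[0] 5 ≡ 2^2 + 1 (base 2). Lift 3: 28. −1: 27.
[1] 27 ≡ 3^3 (base 3). Lift 4: 256. −1: 255.
[2] 255 ≡ 3·4^3 + 3·4^2 + 3·4 + 3 (base 4). Lift 5: 468. −1: 467.
[3] 467 ≡ 3·5^3 + 3·5^2 + 3·5 + 2 (base 5). Lift 6: 776. −1: 775.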